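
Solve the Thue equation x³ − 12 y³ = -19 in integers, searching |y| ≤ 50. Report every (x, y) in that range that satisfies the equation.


The equation is x³ - 12y³ = -19. For fixed y, x³ = 12·y³ − 19, so a solution requires the RHS to be a perfect cube.
Strategy: iterate y from -50 to 50, compute RHS = 12·y³ − 19, and check whether it is a (positive or negative) perfect cube.
Check small values of y:
  y = 0: RHS = -19 is not a perfect cube.
  y = 1: RHS = -7 is not a perfect cube.
  y = -1: RHS = -31 is not a perfect cube.
  y = 2: RHS = 77 is not a perfect cube.
  y = -2: RHS = -115 is not a perfect cube.
  y = 3: RHS = 305 is not a perfect cube.
  y = -3: RHS = -343 = (-7)³ ⇒ x = -7 works.
Continuing the search up to |y| = 50 finds no further solutions beyond those listed.
Collected solutions: (-7, -3).

Solutions (with |y| ≤ 50): (-7, -3).


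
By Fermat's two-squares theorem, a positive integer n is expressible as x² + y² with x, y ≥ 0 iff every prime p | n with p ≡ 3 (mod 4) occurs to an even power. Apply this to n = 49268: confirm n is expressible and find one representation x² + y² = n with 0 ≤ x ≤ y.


Step 1: Factor n = 49268 = 2^2 · 109 · 113.
Step 2: Check the mod-4 condition on each prime factor: 2 = 2 (special); 109 ≡ 1 (mod 4), exponent 1; 113 ≡ 1 (mod 4), exponent 1.
All primes ≡ 3 (mod 4) appear to even exponent (or don't appear), so by the two-squares theorem n IS expressible as a sum of two squares.
Step 3: Build a representation. Group n = k² · m with k = 2 and m = 109 · 113 = 12317 (a product of primes ≡ 1 (mod 4)); a representation of m scales to one of n via (k·x)² + (k·y)² = k²(x² + y²). Each prime p ≡ 1 (mod 4) is itself a sum of two squares; find a² by testing p − a² for a perfect square:
  109: 109 − 1² = 108, 109 − 2² = 105, 109 − 3² = 100 = 10² ⇒ 109 = 3² + 10².
  113: 113 − 1² = 112, 113 − 2² = 109, 113 − 3² = 104, 113 − 4² = 97, 113 − 5² = 88, 113 − 6² = 77, 113 − 7² = 64 = 8² ⇒ 113 = 7² + 8².
  Combine using the Brahmagupta–Fibonacci identity (a² + b²)(c² + d²) = (ac − bd)² + (ad + bc)² = (ac + bd)² + (ad − bc)²:
  109 · 113 = 12317: from (3² + 10²)(7² + 8²), take (3·7 − 10·8, 3·8 + 10·7) = (21 − 80, 24 + 70) = (-59, 94); dropping signs (only squares matter) gives (59, 94); check 59² + 94² = 3481 + 8836 = 12317 ✓.
  Scale by k = 2: (2·59, 2·94) = (118, 188).
Step 4: Order so x ≤ y and verify: 118² + 188² = 13924 + 35344 = 49268 = n. ✓

n = 49268 = 118² + 188² (one valid representation with x ≤ y).


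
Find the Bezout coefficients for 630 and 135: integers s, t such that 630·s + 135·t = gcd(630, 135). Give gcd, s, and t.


Euclidean algorithm on (630, 135) — divide until remainder is 0:
  630 = 4 · 135 + 90
  135 = 1 · 90 + 45
  90 = 2 · 45 + 0
gcd(630, 135) = 45.
Track Bezout coefficients alongside the remainders: start with r₀ = 630 = a·1 + b·0 (s = 1, t = 0) and r₁ = 135 = a·0 + b·1 (s = 0, t = 1); each new remainder r_{k+1} = r_{k-1} − q_k·r_k inherits s_{k+1} = s_{k-1} − q_k·s_k, t_{k+1} = t_{k-1} − q_k·t_k, so r_k = a·s_k + b·t_k at every step:
  q = 4: r = 90, s = 1 − 4·0 = 1, t = 0 − 4·1 = -4  (check: 630·1 + 135·(-4) = 90)
  q = 1: r = 45, s = 0 − 1·1 = -1, t = 1 − 1·(-4) = 5  (check: 630·(-1) + 135·5 = 45)
The row with r = 45 (the gcd) gives the Bezout coefficients s = -1, t = 5.
Result: 630 · (-1) + 135 · (5) = 45.

gcd(630, 135) = 45; s = -1, t = 5 (check: 630·(-1) + 135·5 = 45).


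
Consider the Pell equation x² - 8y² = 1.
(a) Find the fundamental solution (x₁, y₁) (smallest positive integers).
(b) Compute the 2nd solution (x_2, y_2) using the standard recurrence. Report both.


Step 1: Find the fundamental solution (x₁, y₁) of x² - 8y² = 1.
  Expand √8 as a continued fraction. a₀ = ⌊√8⌋ = 2; iterate m_{k+1} = d_k·a_k − m_k, d_{k+1} = (8 − m_{k+1}²)/d_k, a_{k+1} = ⌊(a₀ + m_{k+1})/d_{k+1}⌋ (starting m₀ = 0, d₀ = 1), with convergents p_k = a_k·p_{k-1} + p_{k-2}, q_k = a_k·q_{k-1} + q_{k-2} (p₋₁ = 1, q₋₁ = 0):
  k = 0: a₀ = 2; p₀/q₀ = 2/1; p₀² − 8·q₀² = 4 − 8 = -4.
  k = 1: m = 2, d = 4, a = ⌊(2 + 2)/4⌋ = 1; p/q = (1·2 + 1)/(1·1 + 0) = 3/1; p² − 8·q² = 9 − 8 = 1.
  The first convergent with p² − 8·q² = 1 gives the fundamental solution (x₁, y₁) = (3, 1).
Step 2: Apply the recurrence (x_{n+1}, y_{n+1}) = (x₁x_n + 8y₁y_n, x₁y_n + y₁x_n) repeatedly.
  From (x_1, y_1) = (3, 1): x_2 = 3·3 + 8·1·1 = 17; y_2 = 3·1 + 1·3 = 6.
Step 3: Verify x_2² - 8·y_2² = 289 - 288 = 1 (should be 1). ✓

(x_1, y_1) = (3, 1); (x_2, y_2) = (17, 6).


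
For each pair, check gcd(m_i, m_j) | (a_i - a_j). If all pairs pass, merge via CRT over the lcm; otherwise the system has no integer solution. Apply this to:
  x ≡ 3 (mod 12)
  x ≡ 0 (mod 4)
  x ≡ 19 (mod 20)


Moduli 12, 4, 20 are not pairwise coprime, so CRT works modulo lcm(m_i) when all pairwise compatibility conditions hold.
Pairwise compatibility: gcd(m_i, m_j) must divide a_i - a_j for every pair.
Merge one congruence at a time:
  Start: x ≡ 3 (mod 12).
  Combine with x ≡ 0 (mod 4): gcd(12, 4) = 4, and 0 - 3 = -3 is NOT divisible by 4.
    ⇒ system is inconsistent (no integer solution).

No solution (the system is inconsistent).


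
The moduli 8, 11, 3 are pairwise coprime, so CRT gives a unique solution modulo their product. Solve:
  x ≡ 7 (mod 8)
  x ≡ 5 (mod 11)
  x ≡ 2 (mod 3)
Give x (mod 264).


Moduli 8, 11, 3 are pairwise coprime; by CRT there is a unique solution modulo M = 8 · 11 · 3 = 264.
Solve pairwise, accumulating the modulus:
  Start with x ≡ 7 (mod 8).
  Combine with x ≡ 5 (mod 11): since gcd(8, 11) = 1, we get a unique residue mod 88.
    Write x = 7 + 8·t and substitute into x ≡ 5 (mod 11): 8·t ≡ 5 − 7 = -2 (mod 11).
    Reduce coefficients mod 11: 8·t ≡ 9 (mod 11).
    The inverse of 8 mod 11 is 7 (since 8·7 = 56 = 5·11 + 1), so t ≡ 7·9 = 63 ≡ 8 (mod 11).
    Then x = 7 + 8·8 = 71, valid modulo lcm(8, 11) = 88: x ≡ 71 (mod 88).
  Combine with x ≡ 2 (mod 3): since gcd(88, 3) = 1, we get a unique residue mod 264.
    Write x = 71 + 88·t and substitute into x ≡ 2 (mod 3): 88·t ≡ 2 − 71 = -69 (mod 3).
    Reduce coefficients mod 3: 1·t ≡ 0 (mod 3).
    So t ≡ 0 (mod 3).
    Then x = 71 + 88·0 = 71, valid modulo lcm(88, 3) = 264: x ≡ 71 (mod 264).
Verify: 71 mod 8 = 7 ✓, 71 mod 11 = 5 ✓, 71 mod 3 = 2 ✓.

x ≡ 71 (mod 264).


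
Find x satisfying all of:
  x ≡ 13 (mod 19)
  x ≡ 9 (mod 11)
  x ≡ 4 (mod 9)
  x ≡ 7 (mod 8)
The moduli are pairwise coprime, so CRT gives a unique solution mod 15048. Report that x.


Product of moduli M = 19 · 11 · 9 · 8 = 15048.
Merge one congruence at a time:
  Start: x ≡ 13 (mod 19).
  Combine with x ≡ 9 (mod 11); new modulus lcm = 209.
    Write x = 13 + 19·t and substitute into x ≡ 9 (mod 11): 19·t ≡ 9 − 13 = -4 (mod 11).
    Reduce coefficients mod 11: 8·t ≡ 7 (mod 11).
    The inverse of 8 mod 11 is 7 (since 8·7 = 56 = 5·11 + 1), so t ≡ 7·7 = 49 ≡ 5 (mod 11).
    Then x = 13 + 19·5 = 108, valid modulo lcm(19, 11) = 209: x ≡ 108 (mod 209).
  Combine with x ≡ 4 (mod 9); new modulus lcm = 1881.
    Write x = 108 + 209·t and substitute into x ≡ 4 (mod 9): 209·t ≡ 4 − 108 = -104 (mod 9).
    Reduce coefficients mod 9: 2·t ≡ 4 (mod 9).
    The inverse of 2 mod 9 is 5 (since 2·5 = 10 = 1·9 + 1), so t ≡ 5·4 = 20 ≡ 2 (mod 9).
    Then x = 108 + 209·2 = 526, valid modulo lcm(209, 9) = 1881: x ≡ 526 (mod 1881).
  Combine with x ≡ 7 (mod 8); new modulus lcm = 15048.
    Write x = 526 + 1881·t and substitute into x ≡ 7 (mod 8): 1881·t ≡ 7 − 526 = -519 (mod 8).
    Reduce coefficients mod 8: 1·t ≡ 1 (mod 8).
    So t ≡ 1 (mod 8).
    Then x = 526 + 1881·1 = 2407, valid modulo lcm(1881, 8) = 15048: x ≡ 2407 (mod 15048).
Verify against each original: 2407 mod 19 = 13, 2407 mod 11 = 9, 2407 mod 9 = 4, 2407 mod 8 = 7.

x ≡ 2407 (mod 15048).


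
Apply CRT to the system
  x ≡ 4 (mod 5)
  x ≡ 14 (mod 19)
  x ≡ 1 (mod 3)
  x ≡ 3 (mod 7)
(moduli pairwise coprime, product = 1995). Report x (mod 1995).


Product of moduli M = 5 · 19 · 3 · 7 = 1995.
Merge one congruence at a time:
  Start: x ≡ 4 (mod 5).
  Combine with x ≡ 14 (mod 19); new modulus lcm = 95.
    Write x = 4 + 5·t and substitute into x ≡ 14 (mod 19): 5·t ≡ 14 − 4 = 10 (mod 19).
    The inverse of 5 mod 19 is 4 (since 5·4 = 20 = 1·19 + 1), so t ≡ 4·10 = 40 ≡ 2 (mod 19).
    Then x = 4 + 5·2 = 14, valid modulo lcm(5, 19) = 95: x ≡ 14 (mod 95).
  Combine with x ≡ 1 (mod 3); new modulus lcm = 285.
    Write x = 14 + 95·t and substitute into x ≡ 1 (mod 3): 95·t ≡ 1 − 14 = -13 (mod 3).
    Reduce coefficients mod 3: 2·t ≡ 2 (mod 3).
    The inverse of 2 mod 3 is 2 (since 2·2 = 4 = 1·3 + 1), so t ≡ 2·2 = 4 ≡ 1 (mod 3).
    Then x = 14 + 95·1 = 109, valid modulo lcm(95, 3) = 285: x ≡ 109 (mod 285).
  Combine with x ≡ 3 (mod 7); new modulus lcm = 1995.
    Write x = 109 + 285·t and substitute into x ≡ 3 (mod 7): 285·t ≡ 3 − 109 = -106 (mod 7).
    Reduce coefficients mod 7: 5·t ≡ 6 (mod 7).
    The inverse of 5 mod 7 is 3 (since 5·3 = 15 = 2·7 + 1), so t ≡ 3·6 = 18 ≡ 4 (mod 7).
    Then x = 109 + 285·4 = 1249, valid modulo lcm(285, 7) = 1995: x ≡ 1249 (mod 1995).
Verify against each original: 1249 mod 5 = 4, 1249 mod 19 = 14, 1249 mod 3 = 1, 1249 mod 7 = 3.

x ≡ 1249 (mod 1995).


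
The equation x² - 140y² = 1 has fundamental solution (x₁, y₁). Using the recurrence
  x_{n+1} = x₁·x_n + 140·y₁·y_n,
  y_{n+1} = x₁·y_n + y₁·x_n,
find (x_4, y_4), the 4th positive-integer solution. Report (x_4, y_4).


Step 1: Find the fundamental solution (x₁, y₁) of x² - 140y² = 1.
  Expand √140 as a continued fraction. a₀ = ⌊√140⌋ = 11; iterate m_{k+1} = d_k·a_k − m_k, d_{k+1} = (140 − m_{k+1}²)/d_k, a_{k+1} = ⌊(a₀ + m_{k+1})/d_{k+1}⌋ (starting m₀ = 0, d₀ = 1), with convergents p_k = a_k·p_{k-1} + p_{k-2}, q_k = a_k·q_{k-1} + q_{k-2} (p₋₁ = 1, q₋₁ = 0):
  k = 0: a₀ = 11; p₀/q₀ = 11/1; p₀² − 140·q₀² = 121 − 140 = -19.
  k = 1: m = 11, d = 19, a = ⌊(11 + 11)/19⌋ = 1; p/q = (1·11 + 1)/(1·1 + 0) = 12/1; p² − 140·q² = 144 − 140 = 4.
  k = 2: m = 8, d = 4, a = ⌊(11 + 8)/4⌋ = 4; p/q = (4·12 + 11)/(4·1 + 1) = 59/5; p² − 140·q² = 3481 − 3500 = -19.
  k = 3: m = 8, d = 19, a = ⌊(11 + 8)/19⌋ = 1; p/q = (1·59 + 12)/(1·5 + 1) = 71/6; p² − 140·q² = 5041 − 5040 = 1.
  The first convergent with p² − 140·q² = 1 gives the fundamental solution (x₁, y₁) = (71, 6).
Step 2: Apply the recurrence (x_{n+1}, y_{n+1}) = (x₁x_n + 140y₁y_n, x₁y_n + y₁x_n) repeatedly.
  From (x_1, y_1) = (71, 6): x_2 = 71·71 + 140·6·6 = 10081; y_2 = 71·6 + 6·71 = 852.
  From (x_2, y_2) = (10081, 852): x_3 = 71·10081 + 140·6·852 = 1431431; y_3 = 71·852 + 6·10081 = 120978.
  From (x_3, y_3) = (1431431, 120978): x_4 = 71·1431431 + 140·6·120978 = 203253121; y_4 = 71·120978 + 6·1431431 = 17178024.
Step 3: Verify x_4² - 140·y_4² = 41311831196240641 - 41311831196240640 = 1 (should be 1). ✓

(x_1, y_1) = (71, 6); (x_4, y_4) = (203253121, 17178024).


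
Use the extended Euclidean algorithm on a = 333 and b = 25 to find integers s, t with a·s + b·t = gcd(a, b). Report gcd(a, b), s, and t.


Euclidean algorithm on (333, 25) — divide until remainder is 0:
  333 = 13 · 25 + 8
  25 = 3 · 8 + 1
  8 = 8 · 1 + 0
gcd(333, 25) = 1.
Track Bezout coefficients alongside the remainders: start with r₀ = 333 = a·1 + b·0 (s = 1, t = 0) and r₁ = 25 = a·0 + b·1 (s = 0, t = 1); each new remainder r_{k+1} = r_{k-1} − q_k·r_k inherits s_{k+1} = s_{k-1} − q_k·s_k, t_{k+1} = t_{k-1} − q_k·t_k, so r_k = a·s_k + b·t_k at every step:
  q = 13: r = 8, s = 1 − 13·0 = 1, t = 0 − 13·1 = -13  (check: 333·1 + 25·(-13) = 8)
  q = 3: r = 1, s = 0 − 3·1 = -3, t = 1 − 3·(-13) = 40  (check: 333·(-3) + 25·40 = 1)
The row with r = 1 (the gcd) gives the Bezout coefficients s = -3, t = 40.
Result: 333 · (-3) + 25 · (40) = 1.

gcd(333, 25) = 1; s = -3, t = 40 (check: 333·(-3) + 25·40 = 1).


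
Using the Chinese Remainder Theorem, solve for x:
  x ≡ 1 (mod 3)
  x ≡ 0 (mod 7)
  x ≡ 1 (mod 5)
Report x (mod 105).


Moduli 3, 7, 5 are pairwise coprime; by CRT there is a unique solution modulo M = 3 · 7 · 5 = 105.
Solve pairwise, accumulating the modulus:
  Start with x ≡ 1 (mod 3).
  Combine with x ≡ 0 (mod 7): since gcd(3, 7) = 1, we get a unique residue mod 21.
    Write x = 1 + 3·t and substitute into x ≡ 0 (mod 7): 3·t ≡ 0 − 1 = -1 (mod 7).
    Reduce coefficients mod 7: 3·t ≡ 6 (mod 7).
    The inverse of 3 mod 7 is 5 (since 3·5 = 15 = 2·7 + 1), so t ≡ 5·6 = 30 ≡ 2 (mod 7).
    Then x = 1 + 3·2 = 7, valid modulo lcm(3, 7) = 21: x ≡ 7 (mod 21).
  Combine with x ≡ 1 (mod 5): since gcd(21, 5) = 1, we get a unique residue mod 105.
    Write x = 7 + 21·t and substitute into x ≡ 1 (mod 5): 21·t ≡ 1 − 7 = -6 (mod 5).
    Reduce coefficients mod 5: 1·t ≡ 4 (mod 5).
    So t ≡ 4 (mod 5).
    Then x = 7 + 21·4 = 91, valid modulo lcm(21, 5) = 105: x ≡ 91 (mod 105).
Verify: 91 mod 3 = 1 ✓, 91 mod 7 = 0 ✓, 91 mod 5 = 1 ✓.

x ≡ 91 (mod 105).


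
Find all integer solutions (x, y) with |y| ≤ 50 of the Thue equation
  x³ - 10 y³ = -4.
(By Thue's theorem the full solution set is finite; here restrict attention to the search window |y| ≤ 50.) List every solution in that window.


The equation is x³ - 10y³ = -4. For fixed y, x³ = 10·y³ − 4, so a solution requires the RHS to be a perfect cube.
Strategy: iterate y from -50 to 50, compute RHS = 10·y³ − 4, and check whether it is a (positive or negative) perfect cube.
Check small values of y:
  y = 0: RHS = -4 is not a perfect cube.
  y = 1: RHS = 6 is not a perfect cube.
  y = -1: RHS = -14 is not a perfect cube.
  y = 2: RHS = 76 is not a perfect cube.
  y = -2: RHS = -84 is not a perfect cube.
  y = 3: RHS = 266 is not a perfect cube.
  y = -3: RHS = -274 is not a perfect cube.
Continuing the search up to |y| = 50 finds no solutions either.
No (x, y) in the scanned range satisfies the equation.

No integer solutions with |y| ≤ 50.


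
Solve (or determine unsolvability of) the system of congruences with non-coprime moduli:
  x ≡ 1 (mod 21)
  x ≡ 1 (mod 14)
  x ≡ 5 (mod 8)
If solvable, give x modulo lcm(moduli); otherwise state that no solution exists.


Moduli 21, 14, 8 are not pairwise coprime, so CRT works modulo lcm(m_i) when all pairwise compatibility conditions hold.
Pairwise compatibility: gcd(m_i, m_j) must divide a_i - a_j for every pair.
Merge one congruence at a time:
  Start: x ≡ 1 (mod 21).
  Combine with x ≡ 1 (mod 14): gcd(21, 14) = 7; 1 - 1 = 0, which IS divisible by 7, so compatible.
    Write x = 1 + 21·t and substitute into x ≡ 1 (mod 14): 21·t ≡ 1 − 1 = 0 (mod 14).
    Divide the congruence (and modulus) by g = 7: 3·t ≡ 0 (mod 2).
    Reduce coefficients mod 2: 1·t ≡ 0 (mod 2).
    So t ≡ 0 (mod 2).
    Then x = 1 + 21·0 = 1, valid modulo lcm(21, 14) = 42: x ≡ 1 (mod 42).
  Combine with x ≡ 5 (mod 8): gcd(42, 8) = 2; 5 - 1 = 4, which IS divisible by 2, so compatible.
    Write x = 1 + 42·t and substitute into x ≡ 5 (mod 8): 42·t ≡ 5 − 1 = 4 (mod 8).
    Divide the congruence (and modulus) by g = 2: 21·t ≡ 2 (mod 4).
    Reduce coefficients mod 4: 1·t ≡ 2 (mod 4).
    So t ≡ 2 (mod 4).
    Then x = 1 + 42·2 = 85, valid modulo lcm(42, 8) = 168: x ≡ 85 (mod 168).
Verify: 85 mod 21 = 1, 85 mod 14 = 1, 85 mod 8 = 5.

x ≡ 85 (mod 168).


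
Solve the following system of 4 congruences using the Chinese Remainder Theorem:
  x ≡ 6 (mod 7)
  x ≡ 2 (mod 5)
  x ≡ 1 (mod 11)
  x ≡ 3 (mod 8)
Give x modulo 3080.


Product of moduli M = 7 · 5 · 11 · 8 = 3080.
Merge one congruence at a time:
  Start: x ≡ 6 (mod 7).
  Combine with x ≡ 2 (mod 5); new modulus lcm = 35.
    Write x = 6 + 7·t and substitute into x ≡ 2 (mod 5): 7·t ≡ 2 − 6 = -4 (mod 5).
    Reduce coefficients mod 5: 2·t ≡ 1 (mod 5).
    The inverse of 2 mod 5 is 3 (since 2·3 = 6 = 1·5 + 1), so t ≡ 3·1 = 3 ≡ 3 (mod 5).
    Then x = 6 + 7·3 = 27, valid modulo lcm(7, 5) = 35: x ≡ 27 (mod 35).
  Combine with x ≡ 1 (mod 11); new modulus lcm = 385.
    Write x = 27 + 35·t and substitute into x ≡ 1 (mod 11): 35·t ≡ 1 − 27 = -26 (mod 11).
    Reduce coefficients mod 11: 2·t ≡ 7 (mod 11).
    The inverse of 2 mod 11 is 6 (since 2·6 = 12 = 1·11 + 1), so t ≡ 6·7 = 42 ≡ 9 (mod 11).
    Then x = 27 + 35·9 = 342, valid modulo lcm(35, 11) = 385: x ≡ 342 (mod 385).
  Combine with x ≡ 3 (mod 8); new modulus lcm = 3080.
    Write x = 342 + 385·t and substitute into x ≡ 3 (mod 8): 385·t ≡ 3 − 342 = -339 (mod 8).
    Reduce coefficients mod 8: 1·t ≡ 5 (mod 8).
    So t ≡ 5 (mod 8).
    Then x = 342 + 385·5 = 2267, valid modulo lcm(385, 8) = 3080: x ≡ 2267 (mod 3080).
Verify against each original: 2267 mod 7 = 6, 2267 mod 5 = 2, 2267 mod 11 = 1, 2267 mod 8 = 3.

x ≡ 2267 (mod 3080).


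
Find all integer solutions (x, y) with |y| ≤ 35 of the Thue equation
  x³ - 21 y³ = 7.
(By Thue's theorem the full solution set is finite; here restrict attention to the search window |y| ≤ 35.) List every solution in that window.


The equation is x³ - 21y³ = 7. For fixed y, x³ = 21·y³ + 7, so a solution requires the RHS to be a perfect cube.
Strategy: iterate y from -35 to 35, compute RHS = 21·y³ + 7, and check whether it is a (positive or negative) perfect cube.
Check small values of y:
  y = 0: RHS = 7 is not a perfect cube.
  y = 1: RHS = 28 is not a perfect cube.
  y = -1: RHS = -14 is not a perfect cube.
  y = 2: RHS = 175 is not a perfect cube.
  y = -2: RHS = -161 is not a perfect cube.
  y = 3: RHS = 574 is not a perfect cube.
  y = -3: RHS = -560 is not a perfect cube.
Continuing the search up to |y| = 35 finds no solutions either.
No (x, y) in the scanned range satisfies the equation.

No integer solutions with |y| ≤ 35.


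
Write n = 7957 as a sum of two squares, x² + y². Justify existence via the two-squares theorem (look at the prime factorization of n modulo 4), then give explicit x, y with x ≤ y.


Step 1: Factor n = 7957 = 73 · 109.
Step 2: Check the mod-4 condition on each prime factor: 73 ≡ 1 (mod 4), exponent 1; 109 ≡ 1 (mod 4), exponent 1.
All primes ≡ 3 (mod 4) appear to even exponent (or don't appear), so by the two-squares theorem n IS expressible as a sum of two squares.
Step 3: Build a representation. Here n = 73 · 109 is a product of primes ≡ 1 (mod 4). Each prime p ≡ 1 (mod 4) is itself a sum of two squares; find a² by testing p − a² for a perfect square:
  73: 73 − 1² = 72, 73 − 2² = 69, 73 − 3² = 64 = 8² ⇒ 73 = 3² + 8².
  109: 109 − 1² = 108, 109 − 2² = 105, 109 − 3² = 100 = 10² ⇒ 109 = 3² + 10².
  Combine using the Brahmagupta–Fibonacci identity (a² + b²)(c² + d²) = (ac − bd)² + (ad + bc)² = (ac + bd)² + (ad − bc)²:
  73 · 109 = 7957: from (3² + 8²)(3² + 10²), take (3·3 − 8·10, 3·10 + 8·3) = (9 − 80, 30 + 24) = (-71, 54); dropping signs (only squares matter) gives (71, 54); check 71² + 54² = 5041 + 2916 = 7957 ✓.
Step 4: Order so x ≤ y and verify: 54² + 71² = 2916 + 5041 = 7957 = n. ✓

n = 7957 = 54² + 71² (one valid representation with x ≤ y).


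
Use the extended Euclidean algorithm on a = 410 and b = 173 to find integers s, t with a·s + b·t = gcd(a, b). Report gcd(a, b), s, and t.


Euclidean algorithm on (410, 173) — divide until remainder is 0:
  410 = 2 · 173 + 64
  173 = 2 · 64 + 45
  64 = 1 · 45 + 19
  45 = 2 · 19 + 7
  19 = 2 · 7 + 5
  7 = 1 · 5 + 2
  5 = 2 · 2 + 1
  2 = 2 · 1 + 0
gcd(410, 173) = 1.
Track Bezout coefficients alongside the remainders: start with r₀ = 410 = a·1 + b·0 (s = 1, t = 0) and r₁ = 173 = a·0 + b·1 (s = 0, t = 1); each new remainder r_{k+1} = r_{k-1} − q_k·r_k inherits s_{k+1} = s_{k-1} − q_k·s_k, t_{k+1} = t_{k-1} − q_k·t_k, so r_k = a·s_k + b·t_k at every step:
  q = 2: r = 64, s = 1 − 2·0 = 1, t = 0 − 2·1 = -2  (check: 410·1 + 173·(-2) = 64)
  q = 2: r = 45, s = 0 − 2·1 = -2, t = 1 − 2·(-2) = 5  (check: 410·(-2) + 173·5 = 45)
  q = 1: r = 19, s = 1 − 1·(-2) = 3, t = -2 − 1·5 = -7  (check: 410·3 + 173·(-7) = 19)
  q = 2: r = 7, s = -2 − 2·3 = -8, t = 5 − 2·(-7) = 19  (check: 410·(-8) + 173·19 = 7)
  q = 2: r = 5, s = 3 − 2·(-8) = 19, t = -7 − 2·19 = -45  (check: 410·19 + 173·(-45) = 5)
  q = 1: r = 2, s = -8 − 1·19 = -27, t = 19 − 1·(-45) = 64  (check: 410·(-27) + 173·64 = 2)
  q = 2: r = 1, s = 19 − 2·(-27) = 73, t = -45 − 2·64 = -173  (check: 410·73 + 173·(-173) = 1)
The row with r = 1 (the gcd) gives the Bezout coefficients s = 73, t = -173.
Result: 410 · (73) + 173 · (-173) = 1.

gcd(410, 173) = 1; s = 73, t = -173 (check: 410·73 + 173·(-173) = 1).


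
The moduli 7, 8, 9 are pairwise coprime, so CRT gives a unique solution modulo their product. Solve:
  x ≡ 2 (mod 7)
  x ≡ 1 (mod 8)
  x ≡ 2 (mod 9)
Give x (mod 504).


Moduli 7, 8, 9 are pairwise coprime; by CRT there is a unique solution modulo M = 7 · 8 · 9 = 504.
Solve pairwise, accumulating the modulus:
  Start with x ≡ 2 (mod 7).
  Combine with x ≡ 1 (mod 8): since gcd(7, 8) = 1, we get a unique residue mod 56.
    Write x = 2 + 7·t and substitute into x ≡ 1 (mod 8): 7·t ≡ 1 − 2 = -1 (mod 8).
    Reduce coefficients mod 8: 7·t ≡ 7 (mod 8).
    The inverse of 7 mod 8 is 7 (since 7·7 = 49 = 6·8 + 1), so t ≡ 7·7 = 49 ≡ 1 (mod 8).
    Then x = 2 + 7·1 = 9, valid modulo lcm(7, 8) = 56: x ≡ 9 (mod 56).
  Combine with x ≡ 2 (mod 9): since gcd(56, 9) = 1, we get a unique residue mod 504.
    Write x = 9 + 56·t and substitute into x ≡ 2 (mod 9): 56·t ≡ 2 − 9 = -7 (mod 9).
    Reduce coefficients mod 9: 2·t ≡ 2 (mod 9).
    The inverse of 2 mod 9 is 5 (since 2·5 = 10 = 1·9 + 1), so t ≡ 5·2 = 10 ≡ 1 (mod 9).
    Then x = 9 + 56·1 = 65, valid modulo lcm(56, 9) = 504: x ≡ 65 (mod 504).
Verify: 65 mod 7 = 2 ✓, 65 mod 8 = 1 ✓, 65 mod 9 = 2 ✓.

x ≡ 65 (mod 504).


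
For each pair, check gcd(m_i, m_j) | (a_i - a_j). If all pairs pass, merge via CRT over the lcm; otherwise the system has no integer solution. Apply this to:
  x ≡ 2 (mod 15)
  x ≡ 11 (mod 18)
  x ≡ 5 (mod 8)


Moduli 15, 18, 8 are not pairwise coprime, so CRT works modulo lcm(m_i) when all pairwise compatibility conditions hold.
Pairwise compatibility: gcd(m_i, m_j) must divide a_i - a_j for every pair.
Merge one congruence at a time:
  Start: x ≡ 2 (mod 15).
  Combine with x ≡ 11 (mod 18): gcd(15, 18) = 3; 11 - 2 = 9, which IS divisible by 3, so compatible.
    Write x = 2 + 15·t and substitute into x ≡ 11 (mod 18): 15·t ≡ 11 − 2 = 9 (mod 18).
    Divide the congruence (and modulus) by g = 3: 5·t ≡ 3 (mod 6).
    The inverse of 5 mod 6 is 5 (since 5·5 = 25 = 4·6 + 1), so t ≡ 5·3 = 15 ≡ 3 (mod 6).
    Then x = 2 + 15·3 = 47, valid modulo lcm(15, 18) = 90: x ≡ 47 (mod 90).
  Combine with x ≡ 5 (mod 8): gcd(90, 8) = 2; 5 - 47 = -42, which IS divisible by 2, so compatible.
    Write x = 47 + 90·t and substitute into x ≡ 5 (mod 8): 90·t ≡ 5 − 47 = -42 (mod 8).
    Divide the congruence (and modulus) by g = 2: 45·t ≡ -21 (mod 4).
    Reduce coefficients mod 4: 1·t ≡ 3 (mod 4).
    So t ≡ 3 (mod 4).
    Then x = 47 + 90·3 = 317, valid modulo lcm(90, 8) = 360: x ≡ 317 (mod 360).
Verify: 317 mod 15 = 2, 317 mod 18 = 11, 317 mod 8 = 5.

x ≡ 317 (mod 360).


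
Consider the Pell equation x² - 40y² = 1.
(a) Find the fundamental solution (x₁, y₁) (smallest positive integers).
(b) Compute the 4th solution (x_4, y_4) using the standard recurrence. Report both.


Step 1: Find the fundamental solution (x₁, y₁) of x² - 40y² = 1.
  Expand √40 as a continued fraction. a₀ = ⌊√40⌋ = 6; iterate m_{k+1} = d_k·a_k − m_k, d_{k+1} = (40 − m_{k+1}²)/d_k, a_{k+1} = ⌊(a₀ + m_{k+1})/d_{k+1}⌋ (starting m₀ = 0, d₀ = 1), with convergents p_k = a_k·p_{k-1} + p_{k-2}, q_k = a_k·q_{k-1} + q_{k-2} (p₋₁ = 1, q₋₁ = 0):
  k = 0: a₀ = 6; p₀/q₀ = 6/1; p₀² − 40·q₀² = 36 − 40 = -4.
  k = 1: m = 6, d = 4, a = ⌊(6 + 6)/4⌋ = 3; p/q = (3·6 + 1)/(3·1 + 0) = 19/3; p² − 40·q² = 361 − 360 = 1.
  The first convergent with p² − 40·q² = 1 gives the fundamental solution (x₁, y₁) = (19, 3).
Step 2: Apply the recurrence (x_{n+1}, y_{n+1}) = (x₁x_n + 40y₁y_n, x₁y_n + y₁x_n) repeatedly.
  From (x_1, y_1) = (19, 3): x_2 = 19·19 + 40·3·3 = 721; y_2 = 19·3 + 3·19 = 114.
  From (x_2, y_2) = (721, 114): x_3 = 19·721 + 40·3·114 = 27379; y_3 = 19·114 + 3·721 = 4329.
  From (x_3, y_3) = (27379, 4329): x_4 = 19·27379 + 40·3·4329 = 1039681; y_4 = 19·4329 + 3·27379 = 164388.
Step 3: Verify x_4² - 40·y_4² = 1080936581761 - 1080936581760 = 1 (should be 1). ✓

(x_1, y_1) = (19, 3); (x_4, y_4) = (1039681, 164388).


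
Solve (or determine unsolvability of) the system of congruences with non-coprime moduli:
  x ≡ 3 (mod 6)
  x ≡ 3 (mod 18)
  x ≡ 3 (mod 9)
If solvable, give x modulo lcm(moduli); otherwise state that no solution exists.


Moduli 6, 18, 9 are not pairwise coprime, so CRT works modulo lcm(m_i) when all pairwise compatibility conditions hold.
Pairwise compatibility: gcd(m_i, m_j) must divide a_i - a_j for every pair.
Merge one congruence at a time:
  Start: x ≡ 3 (mod 6).
  Combine with x ≡ 3 (mod 18): gcd(6, 18) = 6; 3 - 3 = 0, which IS divisible by 6, so compatible.
    Write x = 3 + 6·t and substitute into x ≡ 3 (mod 18): 6·t ≡ 3 − 3 = 0 (mod 18).
    Divide the congruence (and modulus) by g = 6: 1·t ≡ 0 (mod 3).
    So t ≡ 0 (mod 3).
    Then x = 3 + 6·0 = 3, valid modulo lcm(6, 18) = 18: x ≡ 3 (mod 18).
  Combine with x ≡ 3 (mod 9): gcd(18, 9) = 9; 3 - 3 = 0, which IS divisible by 9, so compatible.
    Write x = 3 + 18·t and substitute into x ≡ 3 (mod 9): 18·t ≡ 3 − 3 = 0 (mod 9).
    Divide the congruence (and modulus) by g = 9: 2·t ≡ 0 (mod 1).
    Modulo 1 every t works; take t = 0.
    Then x = 3 + 18·0 = 3, valid modulo lcm(18, 9) = 18: x ≡ 3 (mod 18).
Verify: 3 mod 6 = 3, 3 mod 18 = 3, 3 mod 9 = 3.

x ≡ 3 (mod 18).


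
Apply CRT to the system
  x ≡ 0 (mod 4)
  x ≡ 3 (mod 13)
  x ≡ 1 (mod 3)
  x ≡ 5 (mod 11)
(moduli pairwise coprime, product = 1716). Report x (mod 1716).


Product of moduli M = 4 · 13 · 3 · 11 = 1716.
Merge one congruence at a time:
  Start: x ≡ 0 (mod 4).
  Combine with x ≡ 3 (mod 13); new modulus lcm = 52.
    Write x = 0 + 4·t and substitute into x ≡ 3 (mod 13): 4·t ≡ 3 − 0 = 3 (mod 13).
    The inverse of 4 mod 13 is 10 (since 4·10 = 40 = 3·13 + 1), so t ≡ 10·3 = 30 ≡ 4 (mod 13).
    Then x = 0 + 4·4 = 16, valid modulo lcm(4, 13) = 52: x ≡ 16 (mod 52).
  Combine with x ≡ 1 (mod 3); new modulus lcm = 156.
    Write x = 16 + 52·t and substitute into x ≡ 1 (mod 3): 52·t ≡ 1 − 16 = -15 (mod 3).
    Reduce coefficients mod 3: 1·t ≡ 0 (mod 3).
    So t ≡ 0 (mod 3).
    Then x = 16 + 52·0 = 16, valid modulo lcm(52, 3) = 156: x ≡ 16 (mod 156).
  Combine with x ≡ 5 (mod 11); new modulus lcm = 1716.
    Write x = 16 + 156·t and substitute into x ≡ 5 (mod 11): 156·t ≡ 5 − 16 = -11 (mod 11).
    Reduce coefficients mod 11: 2·t ≡ 0 (mod 11).
    The inverse of 2 mod 11 is 6 (since 2·6 = 12 = 1·11 + 1), so t ≡ 6·0 = 0 ≡ 0 (mod 11).
    Then x = 16 + 156·0 = 16, valid modulo lcm(156, 11) = 1716: x ≡ 16 (mod 1716).
Verify against each original: 16 mod 4 = 0, 16 mod 13 = 3, 16 mod 3 = 1, 16 mod 11 = 5.

x ≡ 16 (mod 1716).


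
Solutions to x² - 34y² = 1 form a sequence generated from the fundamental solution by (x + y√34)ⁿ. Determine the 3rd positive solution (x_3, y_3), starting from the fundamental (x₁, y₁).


Step 1: Find the fundamental solution (x₁, y₁) of x² - 34y² = 1.
  Expand √34 as a continued fraction. a₀ = ⌊√34⌋ = 5; iterate m_{k+1} = d_k·a_k − m_k, d_{k+1} = (34 − m_{k+1}²)/d_k, a_{k+1} = ⌊(a₀ + m_{k+1})/d_{k+1}⌋ (starting m₀ = 0, d₀ = 1), with convergents p_k = a_k·p_{k-1} + p_{k-2}, q_k = a_k·q_{k-1} + q_{k-2} (p₋₁ = 1, q₋₁ = 0):
  k = 0: a₀ = 5; p₀/q₀ = 5/1; p₀² − 34·q₀² = 25 − 34 = -9.
  k = 1: m = 5, d = 9, a = ⌊(5 + 5)/9⌋ = 1; p/q = (1·5 + 1)/(1·1 + 0) = 6/1; p² − 34·q² = 36 − 34 = 2.
  k = 2: m = 4, d = 2, a = ⌊(5 + 4)/2⌋ = 4; p/q = (4·6 + 5)/(4·1 + 1) = 29/5; p² − 34·q² = 841 − 850 = -9.
  k = 3: m = 4, d = 9, a = ⌊(5 + 4)/9⌋ = 1; p/q = (1·29 + 6)/(1·5 + 1) = 35/6; p² − 34·q² = 1225 − 1224 = 1.
  The first convergent with p² − 34·q² = 1 gives the fundamental solution (x₁, y₁) = (35, 6).
Step 2: Apply the recurrence (x_{n+1}, y_{n+1}) = (x₁x_n + 34y₁y_n, x₁y_n + y₁x_n) repeatedly.
  From (x_1, y_1) = (35, 6): x_2 = 35·35 + 34·6·6 = 2449; y_2 = 35·6 + 6·35 = 420.
  From (x_2, y_2) = (2449, 420): x_3 = 35·2449 + 34·6·420 = 171395; y_3 = 35·420 + 6·2449 = 29394.
Step 3: Verify x_3² - 34·y_3² = 29376246025 - 29376246024 = 1 (should be 1). ✓

(x_1, y_1) = (35, 6); (x_3, y_3) = (171395, 29394).


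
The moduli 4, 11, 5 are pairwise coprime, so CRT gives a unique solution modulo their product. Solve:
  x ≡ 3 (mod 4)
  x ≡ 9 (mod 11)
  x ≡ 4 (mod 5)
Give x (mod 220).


Moduli 4, 11, 5 are pairwise coprime; by CRT there is a unique solution modulo M = 4 · 11 · 5 = 220.
Solve pairwise, accumulating the modulus:
  Start with x ≡ 3 (mod 4).
  Combine with x ≡ 9 (mod 11): since gcd(4, 11) = 1, we get a unique residue mod 44.
    Write x = 3 + 4·t and substitute into x ≡ 9 (mod 11): 4·t ≡ 9 − 3 = 6 (mod 11).
    The inverse of 4 mod 11 is 3 (since 4·3 = 12 = 1·11 + 1), so t ≡ 3·6 = 18 ≡ 7 (mod 11).
    Then x = 3 + 4·7 = 31, valid modulo lcm(4, 11) = 44: x ≡ 31 (mod 44).
  Combine with x ≡ 4 (mod 5): since gcd(44, 5) = 1, we get a unique residue mod 220.
    Write x = 31 + 44·t and substitute into x ≡ 4 (mod 5): 44·t ≡ 4 − 31 = -27 (mod 5).
    Reduce coefficients mod 5: 4·t ≡ 3 (mod 5).
    The inverse of 4 mod 5 is 4 (since 4·4 = 16 = 3·5 + 1), so t ≡ 4·3 = 12 ≡ 2 (mod 5).
    Then x = 31 + 44·2 = 119, valid modulo lcm(44, 5) = 220: x ≡ 119 (mod 220).
Verify: 119 mod 4 = 3 ✓, 119 mod 11 = 9 ✓, 119 mod 5 = 4 ✓.

x ≡ 119 (mod 220).


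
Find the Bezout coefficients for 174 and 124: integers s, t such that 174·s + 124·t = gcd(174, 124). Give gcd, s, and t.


Euclidean algorithm on (174, 124) — divide until remainder is 0:
  174 = 1 · 124 + 50
  124 = 2 · 50 + 24
  50 = 2 · 24 + 2
  24 = 12 · 2 + 0
gcd(174, 124) = 2.
Track Bezout coefficients alongside the remainders: start with r₀ = 174 = a·1 + b·0 (s = 1, t = 0) and r₁ = 124 = a·0 + b·1 (s = 0, t = 1); each new remainder r_{k+1} = r_{k-1} − q_k·r_k inherits s_{k+1} = s_{k-1} − q_k·s_k, t_{k+1} = t_{k-1} − q_k·t_k, so r_k = a·s_k + b·t_k at every step:
  q = 1: r = 50, s = 1 − 1·0 = 1, t = 0 − 1·1 = -1  (check: 174·1 + 124·(-1) = 50)
  q = 2: r = 24, s = 0 − 2·1 = -2, t = 1 − 2·(-1) = 3  (check: 174·(-2) + 124·3 = 24)
  q = 2: r = 2, s = 1 − 2·(-2) = 5, t = -1 − 2·3 = -7  (check: 174·5 + 124·(-7) = 2)
The row with r = 2 (the gcd) gives the Bezout coefficients s = 5, t = -7.
Result: 174 · (5) + 124 · (-7) = 2.

gcd(174, 124) = 2; s = 5, t = -7 (check: 174·5 + 124·(-7) = 2).


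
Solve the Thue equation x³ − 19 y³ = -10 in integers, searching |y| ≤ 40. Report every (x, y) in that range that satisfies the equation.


The equation is x³ - 19y³ = -10. For fixed y, x³ = 19·y³ − 10, so a solution requires the RHS to be a perfect cube.
Strategy: iterate y from -40 to 40, compute RHS = 19·y³ − 10, and check whether it is a (positive or negative) perfect cube.
Check small values of y:
  y = 0: RHS = -10 is not a perfect cube.
  y = 1: RHS = 9 is not a perfect cube.
  y = -1: RHS = -29 is not a perfect cube.
  y = 2: RHS = 142 is not a perfect cube.
  y = -2: RHS = -162 is not a perfect cube.
  y = 3: RHS = 503 is not a perfect cube.
  y = -3: RHS = -523 is not a perfect cube.
Continuing the search up to |y| = 40 finds no solutions either.
No (x, y) in the scanned range satisfies the equation.

No integer solutions with |y| ≤ 40.


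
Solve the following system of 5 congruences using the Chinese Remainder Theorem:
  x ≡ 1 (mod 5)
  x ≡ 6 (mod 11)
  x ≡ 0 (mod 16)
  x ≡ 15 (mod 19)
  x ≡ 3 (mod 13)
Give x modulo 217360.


Product of moduli M = 5 · 11 · 16 · 19 · 13 = 217360.
Merge one congruence at a time:
  Start: x ≡ 1 (mod 5).
  Combine with x ≡ 6 (mod 11); new modulus lcm = 55.
    Write x = 1 + 5·t and substitute into x ≡ 6 (mod 11): 5·t ≡ 6 − 1 = 5 (mod 11).
    The inverse of 5 mod 11 is 9 (since 5·9 = 45 = 4·11 + 1), so t ≡ 9·5 = 45 ≡ 1 (mod 11).
    Then x = 1 + 5·1 = 6, valid modulo lcm(5, 11) = 55: x ≡ 6 (mod 55).
  Combine with x ≡ 0 (mod 16); new modulus lcm = 880.
    Write x = 6 + 55·t and substitute into x ≡ 0 (mod 16): 55·t ≡ 0 − 6 = -6 (mod 16).
    Reduce coefficients mod 16: 7·t ≡ 10 (mod 16).
    The inverse of 7 mod 16 is 7 (since 7·7 = 49 = 3·16 + 1), so t ≡ 7·10 = 70 ≡ 6 (mod 16).
    Then x = 6 + 55·6 = 336, valid modulo lcm(55, 16) = 880: x ≡ 336 (mod 880).
  Combine with x ≡ 15 (mod 19); new modulus lcm = 16720.
    Write x = 336 + 880·t and substitute into x ≡ 15 (mod 19): 880·t ≡ 15 − 336 = -321 (mod 19).
    Reduce coefficients mod 19: 6·t ≡ 2 (mod 19).
    The inverse of 6 mod 19 is 16 (since 6·16 = 96 = 5·19 + 1), so t ≡ 16·2 = 32 ≡ 13 (mod 19).
    Then x = 336 + 880·13 = 11776, valid modulo lcm(880, 19) = 16720: x ≡ 11776 (mod 16720).
  Combine with x ≡ 3 (mod 13); new modulus lcm = 217360.
    Write x = 11776 + 16720·t and substitute into x ≡ 3 (mod 13): 16720·t ≡ 3 − 11776 = -11773 (mod 13).
    Reduce coefficients mod 13: 2·t ≡ 5 (mod 13).
    The inverse of 2 mod 13 is 7 (since 2·7 = 14 = 1·13 + 1), so t ≡ 7·5 = 35 ≡ 9 (mod 13).
    Then x = 11776 + 16720·9 = 162256, valid modulo lcm(16720, 13) = 217360: x ≡ 162256 (mod 217360).
Verify against each original: 162256 mod 5 = 1, 162256 mod 11 = 6, 162256 mod 16 = 0, 162256 mod 19 = 15, 162256 mod 13 = 3.

x ≡ 162256 (mod 217360).


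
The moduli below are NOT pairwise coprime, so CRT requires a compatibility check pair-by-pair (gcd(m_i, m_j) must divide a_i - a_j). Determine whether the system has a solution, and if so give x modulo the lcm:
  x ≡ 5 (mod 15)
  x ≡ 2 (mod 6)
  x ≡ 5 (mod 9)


Moduli 15, 6, 9 are not pairwise coprime, so CRT works modulo lcm(m_i) when all pairwise compatibility conditions hold.
Pairwise compatibility: gcd(m_i, m_j) must divide a_i - a_j for every pair.
Merge one congruence at a time:
  Start: x ≡ 5 (mod 15).
  Combine with x ≡ 2 (mod 6): gcd(15, 6) = 3; 2 - 5 = -3, which IS divisible by 3, so compatible.
    Write x = 5 + 15·t and substitute into x ≡ 2 (mod 6): 15·t ≡ 2 − 5 = -3 (mod 6).
    Divide the congruence (and modulus) by g = 3: 5·t ≡ -1 (mod 2).
    Reduce coefficients mod 2: 1·t ≡ 1 (mod 2).
    So t ≡ 1 (mod 2).
    Then x = 5 + 15·1 = 20, valid modulo lcm(15, 6) = 30: x ≡ 20 (mod 30).
  Combine with x ≡ 5 (mod 9): gcd(30, 9) = 3; 5 - 20 = -15, which IS divisible by 3, so compatible.
    Write x = 20 + 30·t and substitute into x ≡ 5 (mod 9): 30·t ≡ 5 − 20 = -15 (mod 9).
    Divide the congruence (and modulus) by g = 3: 10·t ≡ -5 (mod 3).
    Reduce coefficients mod 3: 1·t ≡ 1 (mod 3).
    So t ≡ 1 (mod 3).
    Then x = 20 + 30·1 = 50, valid modulo lcm(30, 9) = 90: x ≡ 50 (mod 90).
Verify: 50 mod 15 = 5, 50 mod 6 = 2, 50 mod 9 = 5.

x ≡ 50 (mod 90).


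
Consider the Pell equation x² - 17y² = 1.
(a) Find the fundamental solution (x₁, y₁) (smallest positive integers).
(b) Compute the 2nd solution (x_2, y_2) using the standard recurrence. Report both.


Step 1: Find the fundamental solution (x₁, y₁) of x² - 17y² = 1.
  Expand √17 as a continued fraction. a₀ = ⌊√17⌋ = 4; iterate m_{k+1} = d_k·a_k − m_k, d_{k+1} = (17 − m_{k+1}²)/d_k, a_{k+1} = ⌊(a₀ + m_{k+1})/d_{k+1}⌋ (starting m₀ = 0, d₀ = 1), with convergents p_k = a_k·p_{k-1} + p_{k-2}, q_k = a_k·q_{k-1} + q_{k-2} (p₋₁ = 1, q₋₁ = 0):
  k = 0: a₀ = 4; p₀/q₀ = 4/1; p₀² − 17·q₀² = 16 − 17 = -1.
  k = 1: m = 4, d = 1, a = ⌊(4 + 4)/1⌋ = 8; p/q = (8·4 + 1)/(8·1 + 0) = 33/8; p² − 17·q² = 1089 − 1088 = 1.
  The first convergent with p² − 17·q² = 1 gives the fundamental solution (x₁, y₁) = (33, 8).
Step 2: Apply the recurrence (x_{n+1}, y_{n+1}) = (x₁x_n + 17y₁y_n, x₁y_n + y₁x_n) repeatedly.
  From (x_1, y_1) = (33, 8): x_2 = 33·33 + 17·8·8 = 2177; y_2 = 33·8 + 8·33 = 528.
Step 3: Verify x_2² - 17·y_2² = 4739329 - 4739328 = 1 (should be 1). ✓

(x_1, y_1) = (33, 8); (x_2, y_2) = (2177, 528).


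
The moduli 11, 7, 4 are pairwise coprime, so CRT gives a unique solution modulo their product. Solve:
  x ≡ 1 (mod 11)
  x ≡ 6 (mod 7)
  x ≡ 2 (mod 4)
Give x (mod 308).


Moduli 11, 7, 4 are pairwise coprime; by CRT there is a unique solution modulo M = 11 · 7 · 4 = 308.
Solve pairwise, accumulating the modulus:
  Start with x ≡ 1 (mod 11).
  Combine with x ≡ 6 (mod 7): since gcd(11, 7) = 1, we get a unique residue mod 77.
    Write x = 1 + 11·t and substitute into x ≡ 6 (mod 7): 11·t ≡ 6 − 1 = 5 (mod 7).
    Reduce coefficients mod 7: 4·t ≡ 5 (mod 7).
    The inverse of 4 mod 7 is 2 (since 4·2 = 8 = 1·7 + 1), so t ≡ 2·5 = 10 ≡ 3 (mod 7).
    Then x = 1 + 11·3 = 34, valid modulo lcm(11, 7) = 77: x ≡ 34 (mod 77).
  Combine with x ≡ 2 (mod 4): since gcd(77, 4) = 1, we get a unique residue mod 308.
    Write x = 34 + 77·t and substitute into x ≡ 2 (mod 4): 77·t ≡ 2 − 34 = -32 (mod 4).
    Reduce coefficients mod 4: 1·t ≡ 0 (mod 4).
    So t ≡ 0 (mod 4).
    Then x = 34 + 77·0 = 34, valid modulo lcm(77, 4) = 308: x ≡ 34 (mod 308).
Verify: 34 mod 11 = 1 ✓, 34 mod 7 = 6 ✓, 34 mod 4 = 2 ✓.

x ≡ 34 (mod 308).


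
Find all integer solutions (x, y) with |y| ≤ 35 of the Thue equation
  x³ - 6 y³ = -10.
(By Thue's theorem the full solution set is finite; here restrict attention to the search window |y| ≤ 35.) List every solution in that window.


The equation is x³ - 6y³ = -10. For fixed y, x³ = 6·y³ − 10, so a solution requires the RHS to be a perfect cube.
Strategy: iterate y from -35 to 35, compute RHS = 6·y³ − 10, and check whether it is a (positive or negative) perfect cube.
Check small values of y:
  y = 0: RHS = -10 is not a perfect cube.
  y = 1: RHS = -4 is not a perfect cube.
  y = -1: RHS = -16 is not a perfect cube.
  y = 2: RHS = 38 is not a perfect cube.
  y = -2: RHS = -58 is not a perfect cube.
  y = 3: RHS = 152 is not a perfect cube.
  y = -3: RHS = -172 is not a perfect cube.
Continuing the search up to |y| = 35 finds no solutions either.
No (x, y) in the scanned range satisfies the equation.

No integer solutions with |y| ≤ 35.


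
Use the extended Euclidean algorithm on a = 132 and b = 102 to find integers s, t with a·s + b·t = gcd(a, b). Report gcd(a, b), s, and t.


Euclidean algorithm on (132, 102) — divide until remainder is 0:
  132 = 1 · 102 + 30
  102 = 3 · 30 + 12
  30 = 2 · 12 + 6
  12 = 2 · 6 + 0
gcd(132, 102) = 6.
Track Bezout coefficients alongside the remainders: start with r₀ = 132 = a·1 + b·0 (s = 1, t = 0) and r₁ = 102 = a·0 + b·1 (s = 0, t = 1); each new remainder r_{k+1} = r_{k-1} − q_k·r_k inherits s_{k+1} = s_{k-1} − q_k·s_k, t_{k+1} = t_{k-1} − q_k·t_k, so r_k = a·s_k + b·t_k at every step:
  q = 1: r = 30, s = 1 − 1·0 = 1, t = 0 − 1·1 = -1  (check: 132·1 + 102·(-1) = 30)
  q = 3: r = 12, s = 0 − 3·1 = -3, t = 1 − 3·(-1) = 4  (check: 132·(-3) + 102·4 = 12)
  q = 2: r = 6, s = 1 − 2·(-3) = 7, t = -1 − 2·4 = -9  (check: 132·7 + 102·(-9) = 6)
The row with r = 6 (the gcd) gives the Bezout coefficients s = 7, t = -9.
Result: 132 · (7) + 102 · (-9) = 6.

gcd(132, 102) = 6; s = 7, t = -9 (check: 132·7 + 102·(-9) = 6).
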